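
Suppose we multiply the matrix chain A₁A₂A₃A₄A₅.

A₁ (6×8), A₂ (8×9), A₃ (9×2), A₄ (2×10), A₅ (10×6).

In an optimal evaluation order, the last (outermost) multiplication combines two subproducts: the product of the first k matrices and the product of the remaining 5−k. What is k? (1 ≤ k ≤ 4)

Adjacent pairs: A₁A₂ = 6·8·9 = 432; A₂A₃ = 8·9·2 = 144; A₃A₄ = 9·2·10 = 180; A₄A₅ = 2·10·6 = 120.
Length 3: A₁..A₃: k=1: 0+144+6·8·2=240; k=2: 432+0+6·9·2=540 → min 240 | A₂..A₄: k=2: 0+180+8·9·10=900; k=3: 144+0+8·2·10=304 → min 304 | A₃..A₅: k=3: 0+120+9·2·6=228; k=4: 180+0+9·10·6=720 → min 228.
Length 4: A₁..A₄: k=1: 0+304+6·8·10=784; k=2: 432+180+6·9·10=1152; k=3: 240+0+6·2·10=360 → min 360 | A₂..A₅: k=2: 0+228+8·9·6=660; k=3: 144+120+8·2·6=360; k=4: 304+0+8·10·6=784 → min 360.
Top-level splits: k=1: (A₁..A₁)·(A₂..A₅) → 0+360+6·8·6 = 648; k=2: (A₁..A₂)·(A₃..A₅) → 432+228+6·9·6 = 984; k=3: (A₁..A₃)·(A₄..A₅) → 240+120+6·2·6 = 432; k=4: (A₁..A₄)·(A₅..A₅) → 360+0+6·10·6 = 720.
Best split is after A₃, i.e. k = 3.

3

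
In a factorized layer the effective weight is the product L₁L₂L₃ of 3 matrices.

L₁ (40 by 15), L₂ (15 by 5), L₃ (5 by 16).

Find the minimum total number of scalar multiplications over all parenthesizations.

Order (L₁(L₂L₃)): (L₂L₃): 15×5 by 5×16 → 15×16, cost 15·5·16 = 1200; (L₁(L₂L₃)): 40×15 by 15×16 → 40×16, cost 40·15·16 = 9600; cumulative 10800. Total 10800.
Order ((L₁L₂)L₃): (L₁L₂): 40×15 by 15×5 → 40×5, cost 40·15·5 = 3000; ((L₁L₂)L₃): 40×5 by 5×16 → 40×16, cost 40·5·16 = 3200; cumulative 6200. Total 6200.
Minimum: 6200.

6200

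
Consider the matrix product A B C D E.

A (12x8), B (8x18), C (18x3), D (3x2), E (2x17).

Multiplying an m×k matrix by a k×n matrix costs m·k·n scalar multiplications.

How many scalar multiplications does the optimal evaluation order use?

996

Adjacent pairs: AB = 12·8·18 = 1728; BC = 8·18·3 = 432; CD = 18·3·2 = 108; DE = 3·2·17 = 102.
Length 3: A..C: k=1: 0+432+12·8·3=720; k=2: 1728+0+12·18·3=2376 → min 720 | B..D: k=2: 0+108+8·18·2=396; k=3: 432+0+8·3·2=480 → min 396 | C..E: k=3: 0+102+18·3·17=1020; k=4: 108+0+18·2·17=720 → min 720.
Length 4: A..D: k=1: 0+396+12·8·2=588; k=2: 1728+108+12·18·2=2268; k=3: 720+0+12·3·2=792 → min 588 | B..E: k=2: 0+720+8·18·17=3168; k=3: 432+102+8·3·17=942; k=4: 396+0+8·2·17=668 → min 668.
Length 5: A..E: k=1: 0+668+12·8·17=2300; k=2: 1728+720+12·18·17=6120; k=3: 720+102+12·3·17=1434; k=4: 588+0+12·2·17=996 → min 996.
Optimal order: ((A (B (C D))) E) with cost 996.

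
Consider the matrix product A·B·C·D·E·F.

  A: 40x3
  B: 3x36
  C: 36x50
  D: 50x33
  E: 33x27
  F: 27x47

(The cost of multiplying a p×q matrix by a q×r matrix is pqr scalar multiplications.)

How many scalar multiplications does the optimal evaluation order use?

22470

Adjacent pairs: AB = 40·3·36 = 4320; BC = 3·36·50 = 5400; CD = 36·50·33 = 59400; DE = 50·33·27 = 44550; EF = 33·27·47 = 41877.
Length 3: A..C: k=1: 0+5400+40·3·50=11400; k=2: 4320+0+40·36·50=76320 → min 11400 | B..D: k=2: 0+59400+3·36·33=62964; k=3: 5400+0+3·50·33=10350 → min 10350 | C..E: k=3: 0+44550+36·50·27=93150; k=4: 59400+0+36·33·27=91476 → min 91476 | D..F: k=4: 0+41877+50·33·47=119427; k=5: 44550+0+50·27·47=108000 → min 108000.
Length 4: A..D: k=1: 0+10350+40·3·33=14310; k=2: 4320+59400+40·36·33=111240; k=3: 11400+0+40·50·33=77400 → min 14310 | B..E: k=2: 0+91476+3·36·27=94392; k=3: 5400+44550+3·50·27=54000; k=4: 10350+0+3·33·27=13023 → min 13023 | C..F: k=3: 0+108000+36·50·47=192600; k=4: 59400+41877+36·33·47=157113; k=5: 91476+0+36·27·47=137160 → min 137160.
Length 5: A..E: k=1: 0+13023+40·3·27=16263; k=2: 4320+91476+40·36·27=134676; k=3: 11400+44550+40·50·27=109950; k=4: 14310+0+40·33·27=49950 → min 16263 | B..F: k=2: 0+137160+3·36·47=142236; k=3: 5400+108000+3·50·47=120450; k=4: 10350+41877+3·33·47=56880; k=5: 13023+0+3·27·47=16830 → min 16830.
Length 6: A..F: k=1: 0+16830+40·3·47=22470; k=2: 4320+137160+40·36·47=209160; k=3: 11400+108000+40·50·47=213400; k=4: 14310+41877+40·33·47=118227; k=5: 16263+0+40·27·47=67023 → min 22470.
Optimal order: (A·((((B·C)·D)·E)·F)) with cost 22470.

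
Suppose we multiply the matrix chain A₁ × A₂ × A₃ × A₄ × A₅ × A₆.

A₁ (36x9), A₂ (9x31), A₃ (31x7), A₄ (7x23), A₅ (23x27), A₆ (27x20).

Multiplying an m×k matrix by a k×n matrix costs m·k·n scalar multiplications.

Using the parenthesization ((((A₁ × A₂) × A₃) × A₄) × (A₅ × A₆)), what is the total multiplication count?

(A₁ × A₂): 36×9 by 9×31 → 36×31, cost 36·9·31 = 10044
((A₁ × A₂) × A₃): 36×31 by 31×7 → 36×7, cost 36·31·7 = 7812; cumulative 17856
(((A₁ × A₂) × A₃) × A₄): 36×7 by 7×23 → 36×23, cost 36·7·23 = 5796; cumulative 23652
(A₅ × A₆): 23×27 by 27×20 → 23×20, cost 23·27·20 = 12420
((((A₁ × A₂) × A₃) × A₄) × (A₅ × A₆)): 36×23 by 23×20 → 36×20, cost 36·23·20 = 16560; cumulative 52632
Total: 52632 scalar multiplications.

52632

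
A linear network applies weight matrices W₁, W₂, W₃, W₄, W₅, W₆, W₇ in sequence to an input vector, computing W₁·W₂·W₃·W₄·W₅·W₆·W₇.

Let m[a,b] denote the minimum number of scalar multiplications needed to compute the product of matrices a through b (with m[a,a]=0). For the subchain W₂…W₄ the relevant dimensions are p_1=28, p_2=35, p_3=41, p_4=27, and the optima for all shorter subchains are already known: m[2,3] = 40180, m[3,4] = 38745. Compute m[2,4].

65205

m[2,4] = min over k∈[2,3] of m[2,k]+m[k+1,4]+p_{1}·p_k·p_{4}.
k=2: 0 + 38745 + 28·35·27 = 65205; k=3: 40180 + 0 + 28·41·27 = 71176.
Minimum: 65205 at k=2.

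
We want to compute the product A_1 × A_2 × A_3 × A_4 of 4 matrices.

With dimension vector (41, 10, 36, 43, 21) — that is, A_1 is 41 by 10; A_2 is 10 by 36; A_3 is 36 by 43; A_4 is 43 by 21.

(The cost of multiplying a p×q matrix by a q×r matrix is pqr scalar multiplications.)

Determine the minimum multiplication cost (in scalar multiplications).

Adjacent pairs: A_1A_2 = 41·10·36 = 14760; A_2A_3 = 10·36·43 = 15480; A_3A_4 = 36·43·21 = 32508.
Length 3: A_1..A_3: k=1: 0+15480+41·10·43=33110; k=2: 14760+0+41·36·43=78228 → min 33110 | A_2..A_4: k=2: 0+32508+10·36·21=40068; k=3: 15480+0+10·43·21=24510 → min 24510.
Length 4: A_1..A_4: k=1: 0+24510+41·10·21=33120; k=2: 14760+32508+41·36·21=78264; k=3: 33110+0+41·43·21=70133 → min 33120.
Optimal order: (A_1 × ((A_2 × A_3) × A_4)) with cost 33120.

33120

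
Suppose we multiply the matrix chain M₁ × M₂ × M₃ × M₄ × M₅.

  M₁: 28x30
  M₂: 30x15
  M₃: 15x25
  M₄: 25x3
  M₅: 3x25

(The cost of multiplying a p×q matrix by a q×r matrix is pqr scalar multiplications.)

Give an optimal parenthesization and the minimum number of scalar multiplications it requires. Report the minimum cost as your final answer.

Adjacent pairs: M₁M₂ = 28·30·15 = 12600; M₂M₃ = 30·15·25 = 11250; M₃M₄ = 15·25·3 = 1125; M₄M₅ = 25·3·25 = 1875.
Length 3: M₁..M₃: k=1: 0+11250+28·30·25=32250; k=2: 12600+0+28·15·25=23100 → min 23100 | M₂..M₄: k=2: 0+1125+30·15·3=2475; k=3: 11250+0+30·25·3=13500 → min 2475 | M₃..M₅: k=3: 0+1875+15·25·25=11250; k=4: 1125+0+15·3·25=2250 → min 2250.
Length 4: M₁..M₄: k=1: 0+2475+28·30·3=4995; k=2: 12600+1125+28·15·3=14985; k=3: 23100+0+28·25·3=25200 → min 4995 | M₂..M₅: k=2: 0+2250+30·15·25=13500; k=3: 11250+1875+30·25·25=31875; k=4: 2475+0+30·3·25=4725 → min 4725.
Length 5: M₁..M₅: k=1: 0+4725+28·30·25=25725; k=2: 12600+2250+28·15·25=25350; k=3: 23100+1875+28·25·25=42475; k=4: 4995+0+28·3·25=7095 → min 7095.
Optimal parenthesization: ((M₁ × (M₂ × (M₃ × M₄))) × M₅) with cost 7095.

7095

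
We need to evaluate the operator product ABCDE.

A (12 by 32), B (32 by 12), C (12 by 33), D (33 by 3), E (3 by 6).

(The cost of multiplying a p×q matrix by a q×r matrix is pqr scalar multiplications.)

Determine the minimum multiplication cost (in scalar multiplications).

Adjacent pairs: AB = 12·32·12 = 4608; BC = 32·12·33 = 12672; CD = 12·33·3 = 1188; DE = 33·3·6 = 594.
Length 3: A..C: k=1: 0+12672+12·32·33=25344; k=2: 4608+0+12·12·33=9360 → min 9360 | B..D: k=2: 0+1188+32·12·3=2340; k=3: 12672+0+32·33·3=15840 → min 2340 | C..E: k=3: 0+594+12·33·6=2970; k=4: 1188+0+12·3·6=1404 → min 1404.
Length 4: A..D: k=1: 0+2340+12·32·3=3492; k=2: 4608+1188+12·12·3=6228; k=3: 9360+0+12·33·3=10548 → min 3492 | B..E: k=2: 0+1404+32·12·6=3708; k=3: 12672+594+32·33·6=19602; k=4: 2340+0+32·3·6=2916 → min 2916.
Length 5: A..E: k=1: 0+2916+12·32·6=5220; k=2: 4608+1404+12·12·6=6876; k=3: 9360+594+12·33·6=12330; k=4: 3492+0+12·3·6=3708 → min 3708.
Optimal order: ((A(B(CD)))E) with cost 3708.

3708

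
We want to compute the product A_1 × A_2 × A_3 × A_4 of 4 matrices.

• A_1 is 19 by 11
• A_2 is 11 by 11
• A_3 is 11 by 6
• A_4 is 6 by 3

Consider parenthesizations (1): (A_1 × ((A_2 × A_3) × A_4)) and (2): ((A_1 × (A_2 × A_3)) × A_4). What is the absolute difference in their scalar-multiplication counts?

Order (1) = (A_1 × ((A_2 × A_3) × A_4)): (A_2 × A_3): 11×11 by 11×6 → 11×6, cost 11·11·6 = 726; ((A_2 × A_3) × A_4): 11×6 by 6×3 → 11×3, cost 11·6·3 = 198; cumulative 924; (A_1 × ((A_2 × A_3) × A_4)): 19×11 by 11×3 → 19×3, cost 19·11·3 = 627; cumulative 1551. Total 1551.
Order (2) = ((A_1 × (A_2 × A_3)) × A_4): (A_2 × A_3): 11×11 by 11×6 → 11×6, cost 11·11·6 = 726; (A_1 × (A_2 × A_3)): 19×11 by 11×6 → 19×6, cost 19·11·6 = 1254; cumulative 1980; ((A_1 × (A_2 × A_3)) × A_4): 19×6 by 6×3 → 19×3, cost 19·6·3 = 342; cumulative 2322. Total 2322.
Difference: |1551 − 2322| = 771.

771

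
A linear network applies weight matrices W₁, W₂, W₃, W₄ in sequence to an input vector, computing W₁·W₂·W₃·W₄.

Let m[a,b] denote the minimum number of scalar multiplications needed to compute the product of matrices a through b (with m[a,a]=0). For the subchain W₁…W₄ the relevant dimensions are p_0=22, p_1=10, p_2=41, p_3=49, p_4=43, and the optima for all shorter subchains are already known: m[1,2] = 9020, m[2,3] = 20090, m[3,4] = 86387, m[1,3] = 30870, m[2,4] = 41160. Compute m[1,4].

50620

m[1,4] = min over k∈[1,3] of m[1,k]+m[k+1,4]+p_{0}·p_k·p_{4}.
k=1: 0 + 41160 + 22·10·43 = 50620; k=2: 9020 + 86387 + 22·41·43 = 134193; k=3: 30870 + 0 + 22·49·43 = 77224.
Minimum: 50620 at k=1.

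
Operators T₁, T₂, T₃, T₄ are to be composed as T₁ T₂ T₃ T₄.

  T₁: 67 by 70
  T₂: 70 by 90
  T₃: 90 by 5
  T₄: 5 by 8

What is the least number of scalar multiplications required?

Adjacent pairs: T₁T₂ = 67·70·90 = 422100; T₂T₃ = 70·90·5 = 31500; T₃T₄ = 90·5·8 = 3600.
Length 3: T₁..T₃: k=1: 0+31500+67·70·5=54950; k=2: 422100+0+67·90·5=452250 → min 54950 | T₂..T₄: k=2: 0+3600+70·90·8=54000; k=3: 31500+0+70·5·8=34300 → min 34300.
Length 4: T₁..T₄: k=1: 0+34300+67·70·8=71820; k=2: 422100+3600+67·90·8=473940; k=3: 54950+0+67·5·8=57630 → min 57630.
Optimal order: ((T₁ (T₂ T₃)) T₄) with cost 57630.

57630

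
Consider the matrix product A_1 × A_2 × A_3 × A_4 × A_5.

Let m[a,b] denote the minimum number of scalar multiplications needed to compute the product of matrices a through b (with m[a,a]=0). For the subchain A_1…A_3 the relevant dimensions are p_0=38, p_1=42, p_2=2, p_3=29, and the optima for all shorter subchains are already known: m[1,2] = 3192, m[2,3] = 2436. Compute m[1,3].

5396

m[1,3] = min over k∈[1,2] of m[1,k]+m[k+1,3]+p_{0}·p_k·p_{3}.
k=1: 0 + 2436 + 38·42·29 = 48720; k=2: 3192 + 0 + 38·2·29 = 5396.
Minimum: 5396 at k=2.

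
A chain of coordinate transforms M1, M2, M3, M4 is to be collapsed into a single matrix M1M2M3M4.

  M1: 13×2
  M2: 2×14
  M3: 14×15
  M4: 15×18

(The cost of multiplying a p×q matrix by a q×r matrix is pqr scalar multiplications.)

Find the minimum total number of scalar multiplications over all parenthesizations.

1428

Adjacent pairs: M1M2 = 13·2·14 = 364; M2M3 = 2·14·15 = 420; M3M4 = 14·15·18 = 3780.
Length 3: M1..M3: k=1: 0+420+13·2·15=810; k=2: 364+0+13·14·15=3094 → min 810 | M2..M4: k=2: 0+3780+2·14·18=4284; k=3: 420+0+2·15·18=960 → min 960.
Length 4: M1..M4: k=1: 0+960+13·2·18=1428; k=2: 364+3780+13·14·18=7420; k=3: 810+0+13·15·18=4320 → min 1428.
Optimal order: (M1((M2M3)M4)) with cost 1428.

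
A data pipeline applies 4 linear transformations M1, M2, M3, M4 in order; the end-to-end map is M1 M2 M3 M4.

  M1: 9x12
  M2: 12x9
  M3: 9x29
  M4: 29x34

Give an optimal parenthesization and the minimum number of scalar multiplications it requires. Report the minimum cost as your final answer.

12195

Adjacent pairs: M1M2 = 9·12·9 = 972; M2M3 = 12·9·29 = 3132; M3M4 = 9·29·34 = 8874.
Length 3: M1..M3: k=1: 0+3132+9·12·29=6264; k=2: 972+0+9·9·29=3321 → min 3321 | M2..M4: k=2: 0+8874+12·9·34=12546; k=3: 3132+0+12·29·34=14964 → min 12546.
Length 4: M1..M4: k=1: 0+12546+9·12·34=16218; k=2: 972+8874+9·9·34=12600; k=3: 3321+0+9·29·34=12195 → min 12195.
Optimal parenthesization: (((M1 M2) M3) M4) with cost 12195.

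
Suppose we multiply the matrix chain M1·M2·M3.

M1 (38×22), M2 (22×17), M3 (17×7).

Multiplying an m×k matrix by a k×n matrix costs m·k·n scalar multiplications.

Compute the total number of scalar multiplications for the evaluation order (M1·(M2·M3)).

8470

(M2·M3): 22×17 by 17×7 → 22×7, cost 22·17·7 = 2618
(M1·(M2·M3)): 38×22 by 22×7 → 38×7, cost 38·22·7 = 5852; cumulative 8470
Total: 8470 scalar multiplications.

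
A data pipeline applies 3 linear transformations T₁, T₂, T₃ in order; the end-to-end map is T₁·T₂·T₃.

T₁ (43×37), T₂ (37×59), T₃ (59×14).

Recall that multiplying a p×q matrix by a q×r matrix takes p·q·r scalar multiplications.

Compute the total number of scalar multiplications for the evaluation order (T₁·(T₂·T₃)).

52836

(T₂·T₃): 37×59 by 59×14 → 37×14, cost 37·59·14 = 30562
(T₁·(T₂·T₃)): 43×37 by 37×14 → 43×14, cost 43·37·14 = 22274; cumulative 52836
Total: 52836 scalar multiplications.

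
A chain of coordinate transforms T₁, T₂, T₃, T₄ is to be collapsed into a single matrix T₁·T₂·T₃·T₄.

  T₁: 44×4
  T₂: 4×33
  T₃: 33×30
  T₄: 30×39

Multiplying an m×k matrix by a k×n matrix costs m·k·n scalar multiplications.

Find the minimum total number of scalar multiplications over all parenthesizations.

Adjacent pairs: T₁T₂ = 44·4·33 = 5808; T₂T₃ = 4·33·30 = 3960; T₃T₄ = 33·30·39 = 38610.
Length 3: T₁..T₃: k=1: 0+3960+44·4·30=9240; k=2: 5808+0+44·33·30=49368 → min 9240 | T₂..T₄: k=2: 0+38610+4·33·39=43758; k=3: 3960+0+4·30·39=8640 → min 8640.
Length 4: T₁..T₄: k=1: 0+8640+44·4·39=15504; k=2: 5808+38610+44·33·39=101046; k=3: 9240+0+44·30·39=60720 → min 15504.
Optimal order: (T₁·((T₂·T₃)·T₄)) with cost 15504.

15504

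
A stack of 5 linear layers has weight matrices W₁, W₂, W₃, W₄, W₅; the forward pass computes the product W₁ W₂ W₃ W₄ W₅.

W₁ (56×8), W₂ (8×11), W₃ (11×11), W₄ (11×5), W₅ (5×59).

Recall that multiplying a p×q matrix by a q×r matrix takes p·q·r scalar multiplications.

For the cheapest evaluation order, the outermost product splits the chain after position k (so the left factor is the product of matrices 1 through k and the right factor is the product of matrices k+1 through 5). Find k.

Adjacent pairs: W₁W₂ = 56·8·11 = 4928; W₂W₃ = 8·11·11 = 968; W₃W₄ = 11·11·5 = 605; W₄W₅ = 11·5·59 = 3245.
Length 3: W₁..W₃: k=1: 0+968+56·8·11=5896; k=2: 4928+0+56·11·11=11704 → min 5896 | W₂..W₄: k=2: 0+605+8·11·5=1045; k=3: 968+0+8·11·5=1408 → min 1045 | W₃..W₅: k=3: 0+3245+11·11·59=10384; k=4: 605+0+11·5·59=3850 → min 3850.
Length 4: W₁..W₄: k=1: 0+1045+56·8·5=3285; k=2: 4928+605+56·11·5=8613; k=3: 5896+0+56·11·5=8976 → min 3285 | W₂..W₅: k=2: 0+3850+8·11·59=9042; k=3: 968+3245+8·11·59=9405; k=4: 1045+0+8·5·59=3405 → min 3405.
Top-level splits: k=1: (W₁..W₁)·(W₂..W₅) → 0+3405+56·8·59 = 29837; k=2: (W₁..W₂)·(W₃..W₅) → 4928+3850+56·11·59 = 45122; k=3: (W₁..W₃)·(W₄..W₅) → 5896+3245+56·11·59 = 45485; k=4: (W₁..W₄)·(W₅..W₅) → 3285+0+56·5·59 = 19805.
Best split is after W₄, i.e. k = 4.

4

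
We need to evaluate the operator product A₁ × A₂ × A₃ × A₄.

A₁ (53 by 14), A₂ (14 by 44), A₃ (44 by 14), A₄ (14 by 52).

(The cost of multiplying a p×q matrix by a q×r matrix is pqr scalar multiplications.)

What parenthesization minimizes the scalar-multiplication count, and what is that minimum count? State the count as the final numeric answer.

57400

Adjacent pairs: A₁A₂ = 53·14·44 = 32648; A₂A₃ = 14·44·14 = 8624; A₃A₄ = 44·14·52 = 32032.
Length 3: A₁..A₃: k=1: 0+8624+53·14·14=19012; k=2: 32648+0+53·44·14=65296 → min 19012 | A₂..A₄: k=2: 0+32032+14·44·52=64064; k=3: 8624+0+14·14·52=18816 → min 18816.
Length 4: A₁..A₄: k=1: 0+18816+53·14·52=57400; k=2: 32648+32032+53·44·52=185944; k=3: 19012+0+53·14·52=57596 → min 57400.
Optimal parenthesization: (A₁ × ((A₂ × A₃) × A₄)) with cost 57400.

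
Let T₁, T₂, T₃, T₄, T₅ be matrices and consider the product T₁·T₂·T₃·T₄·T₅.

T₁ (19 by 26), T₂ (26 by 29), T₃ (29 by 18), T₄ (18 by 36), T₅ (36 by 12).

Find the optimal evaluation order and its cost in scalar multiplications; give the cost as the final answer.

29016

Adjacent pairs: T₁T₂ = 19·26·29 = 14326; T₂T₃ = 26·29·18 = 13572; T₃T₄ = 29·18·36 = 18792; T₄T₅ = 18·36·12 = 7776.
Length 3: T₁..T₃: k=1: 0+13572+19·26·18=22464; k=2: 14326+0+19·29·18=24244 → min 22464 | T₂..T₄: k=2: 0+18792+26·29·36=45936; k=3: 13572+0+26·18·36=30420 → min 30420 | T₃..T₅: k=3: 0+7776+29·18·12=14040; k=4: 18792+0+29·36·12=31320 → min 14040.
Length 4: T₁..T₄: k=1: 0+30420+19·26·36=48204; k=2: 14326+18792+19·29·36=52954; k=3: 22464+0+19·18·36=34776 → min 34776 | T₂..T₅: k=2: 0+14040+26·29·12=23088; k=3: 13572+7776+26·18·12=26964; k=4: 30420+0+26·36·12=41652 → min 23088.
Length 5: T₁..T₅: k=1: 0+23088+19·26·12=29016; k=2: 14326+14040+19·29·12=34978; k=3: 22464+7776+19·18·12=34344; k=4: 34776+0+19·36·12=42984 → min 29016.
Optimal parenthesization: (T₁·(T₂·(T₃·(T₄·T₅)))) with cost 29016.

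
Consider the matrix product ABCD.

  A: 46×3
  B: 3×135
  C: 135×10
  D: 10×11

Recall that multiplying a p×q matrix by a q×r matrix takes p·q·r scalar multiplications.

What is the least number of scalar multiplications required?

5898

Adjacent pairs: AB = 46·3·135 = 18630; BC = 3·135·10 = 4050; CD = 135·10·11 = 14850.
Length 3: A..C: k=1: 0+4050+46·3·10=5430; k=2: 18630+0+46·135·10=80730 → min 5430 | B..D: k=2: 0+14850+3·135·11=19305; k=3: 4050+0+3·10·11=4380 → min 4380.
Length 4: A..D: k=1: 0+4380+46·3·11=5898; k=2: 18630+14850+46·135·11=101790; k=3: 5430+0+46·10·11=10490 → min 5898.
Optimal order: (A((BC)D)) with cost 5898.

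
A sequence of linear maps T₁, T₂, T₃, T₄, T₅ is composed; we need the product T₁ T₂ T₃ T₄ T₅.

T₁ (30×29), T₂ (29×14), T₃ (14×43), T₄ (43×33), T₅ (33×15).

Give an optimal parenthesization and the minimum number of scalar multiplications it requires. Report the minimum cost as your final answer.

Adjacent pairs: T₁T₂ = 30·29·14 = 12180; T₂T₃ = 29·14·43 = 17458; T₃T₄ = 14·43·33 = 19866; T₄T₅ = 43·33·15 = 21285.
Length 3: T₁..T₃: k=1: 0+17458+30·29·43=54868; k=2: 12180+0+30·14·43=30240 → min 30240 | T₂..T₄: k=2: 0+19866+29·14·33=33264; k=3: 17458+0+29·43·33=58609 → min 33264 | T₃..T₅: k=3: 0+21285+14·43·15=30315; k=4: 19866+0+14·33·15=26796 → min 26796.
Length 4: T₁..T₄: k=1: 0+33264+30·29·33=61974; k=2: 12180+19866+30·14·33=45906; k=3: 30240+0+30·43·33=72810 → min 45906 | T₂..T₅: k=2: 0+26796+29·14·15=32886; k=3: 17458+21285+29·43·15=57448; k=4: 33264+0+29·33·15=47619 → min 32886.
Length 5: T₁..T₅: k=1: 0+32886+30·29·15=45936; k=2: 12180+26796+30·14·15=45276; k=3: 30240+21285+30·43·15=70875; k=4: 45906+0+30·33·15=60756 → min 45276.
Optimal parenthesization: ((T₁ T₂) ((T₃ T₄) T₅)) with cost 45276.

45276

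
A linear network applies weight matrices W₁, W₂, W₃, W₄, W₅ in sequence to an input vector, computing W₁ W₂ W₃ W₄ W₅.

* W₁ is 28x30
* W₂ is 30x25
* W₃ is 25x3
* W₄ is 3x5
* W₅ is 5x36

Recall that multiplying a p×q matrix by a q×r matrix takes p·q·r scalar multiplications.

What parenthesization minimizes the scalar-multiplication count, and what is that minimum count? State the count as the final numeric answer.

Adjacent pairs: W₁W₂ = 28·30·25 = 21000; W₂W₃ = 30·25·3 = 2250; W₃W₄ = 25·3·5 = 375; W₄W₅ = 3·5·36 = 540.
Length 3: W₁..W₃: k=1: 0+2250+28·30·3=4770; k=2: 21000+0+28·25·3=23100 → min 4770 | W₂..W₄: k=2: 0+375+30·25·5=4125; k=3: 2250+0+30·3·5=2700 → min 2700 | W₃..W₅: k=3: 0+540+25·3·36=3240; k=4: 375+0+25·5·36=4875 → min 3240.
Length 4: W₁..W₄: k=1: 0+2700+28·30·5=6900; k=2: 21000+375+28·25·5=24875; k=3: 4770+0+28·3·5=5190 → min 5190 | W₂..W₅: k=2: 0+3240+30·25·36=30240; k=3: 2250+540+30·3·36=6030; k=4: 2700+0+30·5·36=8100 → min 6030.
Length 5: W₁..W₅: k=1: 0+6030+28·30·36=36270; k=2: 21000+3240+28·25·36=49440; k=3: 4770+540+28·3·36=8334; k=4: 5190+0+28·5·36=10230 → min 8334.
Optimal parenthesization: ((W₁ (W₂ W₃)) (W₄ W₅)) with cost 8334.

8334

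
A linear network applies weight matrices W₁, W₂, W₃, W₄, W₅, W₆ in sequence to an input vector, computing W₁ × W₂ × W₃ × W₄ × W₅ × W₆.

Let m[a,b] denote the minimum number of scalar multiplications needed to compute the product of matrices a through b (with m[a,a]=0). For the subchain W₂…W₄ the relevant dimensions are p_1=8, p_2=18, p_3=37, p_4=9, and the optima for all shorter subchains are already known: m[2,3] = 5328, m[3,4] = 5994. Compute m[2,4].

7290

m[2,4] = min over k∈[2,3] of m[2,k]+m[k+1,4]+p_{1}·p_k·p_{4}.
k=2: 0 + 5994 + 8·18·9 = 7290; k=3: 5328 + 0 + 8·37·9 = 7992.
Minimum: 7290 at k=2.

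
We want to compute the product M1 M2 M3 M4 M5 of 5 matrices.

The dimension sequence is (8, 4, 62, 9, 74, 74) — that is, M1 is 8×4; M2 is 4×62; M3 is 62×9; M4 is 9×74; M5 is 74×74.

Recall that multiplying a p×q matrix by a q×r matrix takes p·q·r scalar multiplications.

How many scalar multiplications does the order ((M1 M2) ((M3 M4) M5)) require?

(M1 M2): 8×4 by 4×62 → 8×62, cost 8·4·62 = 1984
(M3 M4): 62×9 by 9×74 → 62×74, cost 62·9·74 = 41292
((M3 M4) M5): 62×74 by 74×74 → 62×74, cost 62·74·74 = 339512; cumulative 380804
((M1 M2) ((M3 M4) M5)): 8×62 by 62×74 → 8×74, cost 8·62·74 = 36704; cumulative 419492
Total: 419492 scalar multiplications.

419492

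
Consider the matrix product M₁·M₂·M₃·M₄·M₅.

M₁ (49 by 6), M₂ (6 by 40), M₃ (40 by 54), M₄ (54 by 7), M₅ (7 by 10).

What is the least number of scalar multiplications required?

18588

Adjacent pairs: M₁M₂ = 49·6·40 = 11760; M₂M₃ = 6·40·54 = 12960; M₃M₄ = 40·54·7 = 15120; M₄M₅ = 54·7·10 = 3780.
Length 3: M₁..M₃: k=1: 0+12960+49·6·54=28836; k=2: 11760+0+49·40·54=117600 → min 28836 | M₂..M₄: k=2: 0+15120+6·40·7=16800; k=3: 12960+0+6·54·7=15228 → min 15228 | M₃..M₅: k=3: 0+3780+40·54·10=25380; k=4: 15120+0+40·7·10=17920 → min 17920.
Length 4: M₁..M₄: k=1: 0+15228+49·6·7=17286; k=2: 11760+15120+49·40·7=40600; k=3: 28836+0+49·54·7=47358 → min 17286 | M₂..M₅: k=2: 0+17920+6·40·10=20320; k=3: 12960+3780+6·54·10=19980; k=4: 15228+0+6·7·10=15648 → min 15648.
Length 5: M₁..M₅: k=1: 0+15648+49·6·10=18588; k=2: 11760+17920+49·40·10=49280; k=3: 28836+3780+49·54·10=59076; k=4: 17286+0+49·7·10=20716 → min 18588.
Optimal order: (M₁·(((M₂·M₃)·M₄)·M₅)) with cost 18588.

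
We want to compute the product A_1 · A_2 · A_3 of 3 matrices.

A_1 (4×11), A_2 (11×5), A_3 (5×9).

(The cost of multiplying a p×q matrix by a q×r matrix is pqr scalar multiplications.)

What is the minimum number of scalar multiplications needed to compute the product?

400

Order (A_1 · (A_2 · A_3)): (A_2 · A_3): 11×5 by 5×9 → 11×9, cost 11·5·9 = 495; (A_1 · (A_2 · A_3)): 4×11 by 11×9 → 4×9, cost 4·11·9 = 396; cumulative 891. Total 891.
Order ((A_1 · A_2) · A_3): (A_1 · A_2): 4×11 by 11×5 → 4×5, cost 4·11·5 = 220; ((A_1 · A_2) · A_3): 4×5 by 5×9 → 4×9, cost 4·5·9 = 180; cumulative 400. Total 400.
Minimum: 400.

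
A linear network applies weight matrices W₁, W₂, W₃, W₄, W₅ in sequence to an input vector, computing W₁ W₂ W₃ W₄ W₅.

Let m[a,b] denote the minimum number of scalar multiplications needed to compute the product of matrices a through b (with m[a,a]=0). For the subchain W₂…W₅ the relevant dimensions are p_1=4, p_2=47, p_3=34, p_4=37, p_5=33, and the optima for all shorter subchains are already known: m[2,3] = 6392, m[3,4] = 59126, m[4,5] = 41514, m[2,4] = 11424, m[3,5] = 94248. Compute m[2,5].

16308

m[2,5] = min over k∈[2,4] of m[2,k]+m[k+1,5]+p_{1}·p_k·p_{5}.
k=2: 0 + 94248 + 4·47·33 = 100452; k=3: 6392 + 41514 + 4·34·33 = 52394; k=4: 11424 + 0 + 4·37·33 = 16308.
Minimum: 16308 at k=4.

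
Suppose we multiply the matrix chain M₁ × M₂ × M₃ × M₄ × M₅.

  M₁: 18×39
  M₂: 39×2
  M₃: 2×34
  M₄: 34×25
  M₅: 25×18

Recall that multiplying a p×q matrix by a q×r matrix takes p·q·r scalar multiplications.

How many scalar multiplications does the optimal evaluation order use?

4652

Adjacent pairs: M₁M₂ = 18·39·2 = 1404; M₂M₃ = 39·2·34 = 2652; M₃M₄ = 2·34·25 = 1700; M₄M₅ = 34·25·18 = 15300.
Length 3: M₁..M₃: k=1: 0+2652+18·39·34=26520; k=2: 1404+0+18·2·34=2628 → min 2628 | M₂..M₄: k=2: 0+1700+39·2·25=3650; k=3: 2652+0+39·34·25=35802 → min 3650 | M₃..M₅: k=3: 0+15300+2·34·18=16524; k=4: 1700+0+2·25·18=2600 → min 2600.
Length 4: M₁..M₄: k=1: 0+3650+18·39·25=21200; k=2: 1404+1700+18·2·25=4004; k=3: 2628+0+18·34·25=17928 → min 4004 | M₂..M₅: k=2: 0+2600+39·2·18=4004; k=3: 2652+15300+39·34·18=41820; k=4: 3650+0+39·25·18=21200 → min 4004.
Length 5: M₁..M₅: k=1: 0+4004+18·39·18=16640; k=2: 1404+2600+18·2·18=4652; k=3: 2628+15300+18·34·18=28944; k=4: 4004+0+18·25·18=12104 → min 4652.
Optimal order: ((M₁ × M₂) × ((M₃ × M₄) × M₅)) with cost 4652.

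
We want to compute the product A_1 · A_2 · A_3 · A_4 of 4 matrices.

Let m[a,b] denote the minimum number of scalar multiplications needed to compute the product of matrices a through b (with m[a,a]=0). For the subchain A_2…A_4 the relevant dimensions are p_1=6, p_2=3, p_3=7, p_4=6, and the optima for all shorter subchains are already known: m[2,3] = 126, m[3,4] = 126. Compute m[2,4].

m[2,4] = min over k∈[2,3] of m[2,k]+m[k+1,4]+p_{1}·p_k·p_{4}.
k=2: 0 + 126 + 6·3·6 = 234; k=3: 126 + 0 + 6·7·6 = 378.
Minimum: 234 at k=2.

234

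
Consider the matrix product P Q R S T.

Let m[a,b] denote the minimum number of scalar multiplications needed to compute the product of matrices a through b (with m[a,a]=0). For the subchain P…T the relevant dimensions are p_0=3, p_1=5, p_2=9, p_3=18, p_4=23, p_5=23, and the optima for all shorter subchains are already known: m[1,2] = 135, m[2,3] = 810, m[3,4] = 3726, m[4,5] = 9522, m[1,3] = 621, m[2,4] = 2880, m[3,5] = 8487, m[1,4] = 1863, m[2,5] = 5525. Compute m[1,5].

3450

m[1,5] = min over k∈[1,4] of m[1,k]+m[k+1,5]+p_{0}·p_k·p_{5}.
k=1: 0 + 5525 + 3·5·23 = 5870; k=2: 135 + 8487 + 3·9·23 = 9243; k=3: 621 + 9522 + 3·18·23 = 11385; k=4: 1863 + 0 + 3·23·23 = 3450.
Minimum: 3450 at k=4.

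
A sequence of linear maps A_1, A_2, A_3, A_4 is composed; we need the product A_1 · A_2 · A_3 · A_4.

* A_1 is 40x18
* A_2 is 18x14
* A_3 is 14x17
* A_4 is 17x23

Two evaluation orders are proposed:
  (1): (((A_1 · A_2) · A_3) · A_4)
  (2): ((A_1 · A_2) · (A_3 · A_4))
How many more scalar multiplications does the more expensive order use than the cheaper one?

6806

Order (1) = (((A_1 · A_2) · A_3) · A_4): (A_1 · A_2): 40×18 by 18×14 → 40×14, cost 40·18·14 = 10080; ((A_1 · A_2) · A_3): 40×14 by 14×17 → 40×17, cost 40·14·17 = 9520; cumulative 19600; (((A_1 · A_2) · A_3) · A_4): 40×17 by 17×23 → 40×23, cost 40·17·23 = 15640; cumulative 35240. Total 35240.
Order (2) = ((A_1 · A_2) · (A_3 · A_4)): (A_1 · A_2): 40×18 by 18×14 → 40×14, cost 40·18·14 = 10080; (A_3 · A_4): 14×17 by 17×23 → 14×23, cost 14·17·23 = 5474; ((A_1 · A_2) · (A_3 · A_4)): 40×14 by 14×23 → 40×23, cost 40·14·23 = 12880; cumulative 28434. Total 28434.
Difference: |35240 − 28434| = 6806.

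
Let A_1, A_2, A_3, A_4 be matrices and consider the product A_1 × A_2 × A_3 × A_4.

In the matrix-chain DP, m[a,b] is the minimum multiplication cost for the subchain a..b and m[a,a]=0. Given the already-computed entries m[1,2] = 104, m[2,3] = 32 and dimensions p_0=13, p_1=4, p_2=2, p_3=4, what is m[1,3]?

208

m[1,3] = min over k∈[1,2] of m[1,k]+m[k+1,3]+p_{0}·p_k·p_{3}.
k=1: 0 + 32 + 13·4·4 = 240; k=2: 104 + 0 + 13·2·4 = 208.
Minimum: 208 at k=2.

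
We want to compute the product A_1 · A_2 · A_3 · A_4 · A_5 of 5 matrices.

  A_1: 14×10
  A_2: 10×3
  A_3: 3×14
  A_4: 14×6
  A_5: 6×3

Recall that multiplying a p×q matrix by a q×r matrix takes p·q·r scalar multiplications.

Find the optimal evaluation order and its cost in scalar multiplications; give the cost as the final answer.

816

Adjacent pairs: A_1A_2 = 14·10·3 = 420; A_2A_3 = 10·3·14 = 420; A_3A_4 = 3·14·6 = 252; A_4A_5 = 14·6·3 = 252.
Length 3: A_1..A_3: k=1: 0+420+14·10·14=2380; k=2: 420+0+14·3·14=1008 → min 1008 | A_2..A_4: k=2: 0+252+10·3·6=432; k=3: 420+0+10·14·6=1260 → min 432 | A_3..A_5: k=3: 0+252+3·14·3=378; k=4: 252+0+3·6·3=306 → min 306.
Length 4: A_1..A_4: k=1: 0+432+14·10·6=1272; k=2: 420+252+14·3·6=924; k=3: 1008+0+14·14·6=2184 → min 924 | A_2..A_5: k=2: 0+306+10·3·3=396; k=3: 420+252+10·14·3=1092; k=4: 432+0+10·6·3=612 → min 396.
Length 5: A_1..A_5: k=1: 0+396+14·10·3=816; k=2: 420+306+14·3·3=852; k=3: 1008+252+14·14·3=1848; k=4: 924+0+14·6·3=1176 → min 816.
Optimal parenthesization: (A_1 · (A_2 · ((A_3 · A_4) · A_5))) with cost 816.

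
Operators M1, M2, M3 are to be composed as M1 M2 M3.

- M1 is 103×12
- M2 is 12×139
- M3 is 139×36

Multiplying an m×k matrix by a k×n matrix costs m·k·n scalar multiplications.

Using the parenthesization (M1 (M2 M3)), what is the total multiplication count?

(M2 M3): 12×139 by 139×36 → 12×36, cost 12·139·36 = 60048
(M1 (M2 M3)): 103×12 by 12×36 → 103×36, cost 103·12·36 = 44496; cumulative 104544
Total: 104544 scalar multiplications.

104544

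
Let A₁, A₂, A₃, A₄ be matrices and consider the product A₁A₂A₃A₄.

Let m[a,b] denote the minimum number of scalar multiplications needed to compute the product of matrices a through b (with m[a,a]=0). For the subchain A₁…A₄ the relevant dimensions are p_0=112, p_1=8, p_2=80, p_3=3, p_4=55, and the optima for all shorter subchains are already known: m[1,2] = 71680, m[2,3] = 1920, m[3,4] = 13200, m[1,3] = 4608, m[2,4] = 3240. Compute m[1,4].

m[1,4] = min over k∈[1,3] of m[1,k]+m[k+1,4]+p_{0}·p_k·p_{4}.
k=1: 0 + 3240 + 112·8·55 = 52520; k=2: 71680 + 13200 + 112·80·55 = 577680; k=3: 4608 + 0 + 112·3·55 = 23088.
Minimum: 23088 at k=3.

23088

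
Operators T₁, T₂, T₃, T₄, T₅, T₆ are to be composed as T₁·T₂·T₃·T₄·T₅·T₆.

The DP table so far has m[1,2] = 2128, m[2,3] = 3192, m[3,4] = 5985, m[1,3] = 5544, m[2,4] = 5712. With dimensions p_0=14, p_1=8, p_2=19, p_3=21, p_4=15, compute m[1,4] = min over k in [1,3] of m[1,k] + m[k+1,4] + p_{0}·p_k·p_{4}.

7392

m[1,4] = min over k∈[1,3] of m[1,k]+m[k+1,4]+p_{0}·p_k·p_{4}.
k=1: 0 + 5712 + 14·8·15 = 7392; k=2: 2128 + 5985 + 14·19·15 = 12103; k=3: 5544 + 0 + 14·21·15 = 9954.
Minimum: 7392 at k=1.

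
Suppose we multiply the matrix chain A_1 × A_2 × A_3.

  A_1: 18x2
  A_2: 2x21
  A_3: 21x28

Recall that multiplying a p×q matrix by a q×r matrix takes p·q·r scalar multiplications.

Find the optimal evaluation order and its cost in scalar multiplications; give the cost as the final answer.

2184

(A_1 × (A_2 × A_3)): cost 2184.
((A_1 × A_2) × A_3): cost 11340.
Optimal: (A_1 × (A_2 × A_3)) with cost 2184.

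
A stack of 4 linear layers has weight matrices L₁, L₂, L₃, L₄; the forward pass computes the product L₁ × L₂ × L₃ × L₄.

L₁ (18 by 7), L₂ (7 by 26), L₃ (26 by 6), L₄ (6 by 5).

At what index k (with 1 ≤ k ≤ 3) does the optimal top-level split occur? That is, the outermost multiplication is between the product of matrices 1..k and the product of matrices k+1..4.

1

Adjacent pairs: L₁L₂ = 18·7·26 = 3276; L₂L₃ = 7·26·6 = 1092; L₃L₄ = 26·6·5 = 780.
Length 3: L₁..L₃: k=1: 0+1092+18·7·6=1848; k=2: 3276+0+18·26·6=6084 → min 1848 | L₂..L₄: k=2: 0+780+7·26·5=1690; k=3: 1092+0+7·6·5=1302 → min 1302.
Top-level splits: k=1: (L₁..L₁)·(L₂..L₄) → 0+1302+18·7·5 = 1932; k=2: (L₁..L₂)·(L₃..L₄) → 3276+780+18·26·5 = 6396; k=3: (L₁..L₃)·(L₄..L₄) → 1848+0+18·6·5 = 2388.
Best split is after L₁, i.e. k = 1.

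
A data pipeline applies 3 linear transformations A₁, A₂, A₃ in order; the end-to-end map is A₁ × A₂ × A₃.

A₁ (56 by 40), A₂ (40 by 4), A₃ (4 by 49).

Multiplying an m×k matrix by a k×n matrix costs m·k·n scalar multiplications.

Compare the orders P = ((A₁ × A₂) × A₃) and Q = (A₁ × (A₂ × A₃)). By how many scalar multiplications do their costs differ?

Order P = ((A₁ × A₂) × A₃): (A₁ × A₂): 56×40 by 40×4 → 56×4, cost 56·40·4 = 8960; ((A₁ × A₂) × A₃): 56×4 by 4×49 → 56×49, cost 56·4·49 = 10976; cumulative 19936. Total 19936.
Order Q = (A₁ × (A₂ × A₃)): (A₂ × A₃): 40×4 by 4×49 → 40×49, cost 40·4·49 = 7840; (A₁ × (A₂ × A₃)): 56×40 by 40×49 → 56×49, cost 56·40·49 = 109760; cumulative 117600. Total 117600.
Difference: |19936 − 117600| = 97664.

97664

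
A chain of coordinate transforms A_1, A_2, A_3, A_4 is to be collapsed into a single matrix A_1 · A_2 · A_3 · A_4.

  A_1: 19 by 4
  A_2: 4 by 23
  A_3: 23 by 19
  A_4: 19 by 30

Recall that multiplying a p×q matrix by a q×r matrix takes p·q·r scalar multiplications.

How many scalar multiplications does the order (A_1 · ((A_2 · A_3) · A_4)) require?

6308

(A_2 · A_3): 4×23 by 23×19 → 4×19, cost 4·23·19 = 1748
((A_2 · A_3) · A_4): 4×19 by 19×30 → 4×30, cost 4·19·30 = 2280; cumulative 4028
(A_1 · ((A_2 · A_3) · A_4)): 19×4 by 4×30 → 19×30, cost 19·4·30 = 2280; cumulative 6308
Total: 6308 scalar multiplications.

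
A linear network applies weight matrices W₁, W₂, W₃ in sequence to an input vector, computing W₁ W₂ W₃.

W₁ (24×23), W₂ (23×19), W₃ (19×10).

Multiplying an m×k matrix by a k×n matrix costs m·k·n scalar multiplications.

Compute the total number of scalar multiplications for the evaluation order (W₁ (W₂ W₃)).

9890

(W₂ W₃): 23×19 by 19×10 → 23×10, cost 23·19·10 = 4370
(W₁ (W₂ W₃)): 24×23 by 23×10 → 24×10, cost 24·23·10 = 5520; cumulative 9890
Total: 9890 scalar multiplications.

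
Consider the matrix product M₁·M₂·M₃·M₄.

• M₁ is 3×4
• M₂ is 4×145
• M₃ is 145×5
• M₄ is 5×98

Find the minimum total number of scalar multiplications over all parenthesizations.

4430

Adjacent pairs: M₁M₂ = 3·4·145 = 1740; M₂M₃ = 4·145·5 = 2900; M₃M₄ = 145·5·98 = 71050.
Length 3: M₁..M₃: k=1: 0+2900+3·4·5=2960; k=2: 1740+0+3·145·5=3915 → min 2960 | M₂..M₄: k=2: 0+71050+4·145·98=127890; k=3: 2900+0+4·5·98=4860 → min 4860.
Length 4: M₁..M₄: k=1: 0+4860+3·4·98=6036; k=2: 1740+71050+3·145·98=115420; k=3: 2960+0+3·5·98=4430 → min 4430.
Optimal order: ((M₁·(M₂·M₃))·M₄) with cost 4430.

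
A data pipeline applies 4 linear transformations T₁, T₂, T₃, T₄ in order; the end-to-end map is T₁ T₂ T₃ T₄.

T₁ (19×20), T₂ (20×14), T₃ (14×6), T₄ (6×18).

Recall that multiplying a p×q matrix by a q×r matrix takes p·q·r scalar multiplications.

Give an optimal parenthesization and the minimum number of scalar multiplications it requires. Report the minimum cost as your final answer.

Adjacent pairs: T₁T₂ = 19·20·14 = 5320; T₂T₃ = 20·14·6 = 1680; T₃T₄ = 14·6·18 = 1512.
Length 3: T₁..T₃: k=1: 0+1680+19·20·6=3960; k=2: 5320+0+19·14·6=6916 → min 3960 | T₂..T₄: k=2: 0+1512+20·14·18=6552; k=3: 1680+0+20·6·18=3840 → min 3840.
Length 4: T₁..T₄: k=1: 0+3840+19·20·18=10680; k=2: 5320+1512+19·14·18=11620; k=3: 3960+0+19·6·18=6012 → min 6012.
Optimal parenthesization: ((T₁ (T₂ T₃)) T₄) with cost 6012.

6012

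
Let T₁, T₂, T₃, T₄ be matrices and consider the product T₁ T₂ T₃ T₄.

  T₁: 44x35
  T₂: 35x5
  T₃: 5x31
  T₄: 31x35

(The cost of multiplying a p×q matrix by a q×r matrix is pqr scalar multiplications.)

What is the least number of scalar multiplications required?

20825

Adjacent pairs: T₁T₂ = 44·35·5 = 7700; T₂T₃ = 35·5·31 = 5425; T₃T₄ = 5·31·35 = 5425.
Length 3: T₁..T₃: k=1: 0+5425+44·35·31=53165; k=2: 7700+0+44·5·31=14520 → min 14520 | T₂..T₄: k=2: 0+5425+35·5·35=11550; k=3: 5425+0+35·31·35=43400 → min 11550.
Length 4: T₁..T₄: k=1: 0+11550+44·35·35=65450; k=2: 7700+5425+44·5·35=20825; k=3: 14520+0+44·31·35=62260 → min 20825.
Optimal order: ((T₁ T₂) (T₃ T₄)) with cost 20825.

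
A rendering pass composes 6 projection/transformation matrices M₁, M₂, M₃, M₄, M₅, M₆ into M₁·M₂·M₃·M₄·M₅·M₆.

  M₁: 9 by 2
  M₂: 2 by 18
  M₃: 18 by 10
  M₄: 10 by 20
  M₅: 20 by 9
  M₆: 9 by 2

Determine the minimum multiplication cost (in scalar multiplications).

Adjacent pairs: M₁M₂ = 9·2·18 = 324; M₂M₃ = 2·18·10 = 360; M₃M₄ = 18·10·20 = 3600; M₄M₅ = 10·20·9 = 1800; M₅M₆ = 20·9·2 = 360.
Length 3: M₁..M₃: k=1: 0+360+9·2·10=540; k=2: 324+0+9·18·10=1944 → min 540 | M₂..M₄: k=2: 0+3600+2·18·20=4320; k=3: 360+0+2·10·20=760 → min 760 | M₃..M₅: k=3: 0+1800+18·10·9=3420; k=4: 3600+0+18·20·9=6840 → min 3420 | M₄..M₆: k=4: 0+360+10·20·2=760; k=5: 1800+0+10·9·2=1980 → min 760.
Length 4: M₁..M₄: k=1: 0+760+9·2·20=1120; k=2: 324+3600+9·18·20=7164; k=3: 540+0+9·10·20=2340 → min 1120 | M₂..M₅: k=2: 0+3420+2·18·9=3744; k=3: 360+1800+2·10·9=2340; k=4: 760+0+2·20·9=1120 → min 1120 | M₃..M₆: k=3: 0+760+18·10·2=1120; k=4: 3600+360+18·20·2=4680; k=5: 3420+0+18·9·2=3744 → min 1120.
Length 5: M₁..M₅: k=1: 0+1120+9·2·9=1282; k=2: 324+3420+9·18·9=5202; k=3: 540+1800+9·10·9=3150; k=4: 1120+0+9·20·9=2740 → min 1282 | M₂..M₆: k=2: 0+1120+2·18·2=1192; k=3: 360+760+2·10·2=1160; k=4: 760+360+2·20·2=1200; k=5: 1120+0+2·9·2=1156 → min 1156.
Length 6: M₁..M₆: k=1: 0+1156+9·2·2=1192; k=2: 324+1120+9·18·2=1768; k=3: 540+760+9·10·2=1480; k=4: 1120+360+9·20·2=1840; k=5: 1282+0+9·9·2=1444 → min 1192.
Optimal order: (M₁·((((M₂·M₃)·M₄)·M₅)·M₆)) with cost 1192.

1192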